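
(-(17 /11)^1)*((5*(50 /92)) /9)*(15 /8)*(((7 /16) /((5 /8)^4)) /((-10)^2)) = -476 /18975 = -0.03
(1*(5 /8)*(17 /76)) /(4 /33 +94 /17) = 9537 /385472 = 0.02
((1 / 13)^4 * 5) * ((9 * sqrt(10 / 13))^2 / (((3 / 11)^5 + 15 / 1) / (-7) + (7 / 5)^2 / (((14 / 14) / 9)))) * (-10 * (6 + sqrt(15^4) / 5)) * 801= -2220444360337500 / 7722262088021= -287.54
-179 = -179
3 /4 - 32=-125 /4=-31.25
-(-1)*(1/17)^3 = 1/4913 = 0.00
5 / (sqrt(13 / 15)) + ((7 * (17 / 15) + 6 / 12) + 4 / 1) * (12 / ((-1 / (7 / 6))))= -2611 / 15 + 5 * sqrt(195) / 13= -168.70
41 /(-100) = -41 /100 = -0.41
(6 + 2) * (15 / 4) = 30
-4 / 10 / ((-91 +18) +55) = 1 / 45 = 0.02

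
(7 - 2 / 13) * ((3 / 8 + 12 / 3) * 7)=21805 / 104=209.66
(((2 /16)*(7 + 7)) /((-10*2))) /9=-7 /720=-0.01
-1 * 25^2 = -625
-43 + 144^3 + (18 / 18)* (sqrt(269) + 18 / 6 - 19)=sqrt(269) + 2985925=2985941.40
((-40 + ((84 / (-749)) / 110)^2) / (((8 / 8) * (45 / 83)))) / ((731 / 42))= -1609752256168 / 379753312125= -4.24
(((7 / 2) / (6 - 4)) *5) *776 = 6790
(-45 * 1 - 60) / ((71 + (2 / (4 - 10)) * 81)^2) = -105 / 1936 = -0.05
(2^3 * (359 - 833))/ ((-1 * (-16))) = -237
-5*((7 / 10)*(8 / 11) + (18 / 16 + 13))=-6439 / 88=-73.17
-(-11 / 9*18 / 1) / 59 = 22 / 59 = 0.37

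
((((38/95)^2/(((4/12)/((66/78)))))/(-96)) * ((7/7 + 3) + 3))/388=-77/1008800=-0.00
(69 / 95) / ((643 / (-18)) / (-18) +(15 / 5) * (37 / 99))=245916 / 1051555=0.23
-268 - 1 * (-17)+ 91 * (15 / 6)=-47 / 2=-23.50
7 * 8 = 56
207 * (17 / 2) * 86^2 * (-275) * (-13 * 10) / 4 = 116306029125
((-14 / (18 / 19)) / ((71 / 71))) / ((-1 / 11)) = 1463 / 9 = 162.56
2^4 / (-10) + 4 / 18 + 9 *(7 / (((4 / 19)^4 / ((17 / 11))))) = 6280646003 / 126720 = 49563.18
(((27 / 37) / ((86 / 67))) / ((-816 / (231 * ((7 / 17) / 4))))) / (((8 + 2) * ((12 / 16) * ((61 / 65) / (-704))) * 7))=6639633 / 28047739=0.24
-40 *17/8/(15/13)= -221/3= -73.67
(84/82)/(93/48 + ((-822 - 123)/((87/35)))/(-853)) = 16623264/38673127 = 0.43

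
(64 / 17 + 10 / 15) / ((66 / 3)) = 113 / 561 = 0.20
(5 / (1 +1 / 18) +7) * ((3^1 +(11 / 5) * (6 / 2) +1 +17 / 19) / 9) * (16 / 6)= 649376 / 16245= 39.97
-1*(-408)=408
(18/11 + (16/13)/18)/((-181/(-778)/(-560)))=-955881920/232947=-4103.43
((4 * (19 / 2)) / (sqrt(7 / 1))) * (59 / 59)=38 * sqrt(7) / 7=14.36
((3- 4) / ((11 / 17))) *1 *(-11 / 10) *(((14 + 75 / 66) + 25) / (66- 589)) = -15011 / 115060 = -0.13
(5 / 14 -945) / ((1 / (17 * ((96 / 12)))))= -899300 / 7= -128471.43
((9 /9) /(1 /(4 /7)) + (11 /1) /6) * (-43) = -103.40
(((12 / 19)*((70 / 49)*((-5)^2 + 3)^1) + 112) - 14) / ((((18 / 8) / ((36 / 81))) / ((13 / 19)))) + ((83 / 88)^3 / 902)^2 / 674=124056416013051846812558833 / 7446654856873857068826624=16.66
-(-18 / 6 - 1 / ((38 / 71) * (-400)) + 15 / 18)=98587 / 45600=2.16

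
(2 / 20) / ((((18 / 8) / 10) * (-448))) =-0.00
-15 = -15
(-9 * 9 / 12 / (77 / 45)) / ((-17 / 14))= 1215 / 374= 3.25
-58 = -58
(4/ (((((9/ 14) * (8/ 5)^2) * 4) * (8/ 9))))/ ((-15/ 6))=-35/ 128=-0.27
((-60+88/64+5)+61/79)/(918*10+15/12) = -33403/5802550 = -0.01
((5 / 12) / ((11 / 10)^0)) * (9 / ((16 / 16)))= 3.75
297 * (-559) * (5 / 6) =-276705 / 2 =-138352.50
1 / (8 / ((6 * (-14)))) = -21 / 2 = -10.50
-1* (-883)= 883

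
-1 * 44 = -44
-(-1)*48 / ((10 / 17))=408 / 5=81.60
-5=-5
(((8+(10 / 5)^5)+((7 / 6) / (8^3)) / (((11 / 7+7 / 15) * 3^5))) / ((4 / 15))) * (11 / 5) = 23430023815 / 71000064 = 330.00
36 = 36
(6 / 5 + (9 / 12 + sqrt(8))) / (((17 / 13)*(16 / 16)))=507 / 340 + 26*sqrt(2) / 17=3.65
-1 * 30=-30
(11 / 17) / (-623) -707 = -7487848 / 10591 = -707.00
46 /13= 3.54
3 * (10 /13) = 30 /13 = 2.31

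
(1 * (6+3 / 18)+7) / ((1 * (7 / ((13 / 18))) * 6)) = 1027 / 4536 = 0.23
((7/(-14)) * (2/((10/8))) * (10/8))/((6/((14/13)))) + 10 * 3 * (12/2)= 7013/39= 179.82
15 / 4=3.75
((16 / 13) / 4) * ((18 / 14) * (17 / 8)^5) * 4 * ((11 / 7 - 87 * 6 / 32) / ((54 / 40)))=-901609195 / 1204224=-748.71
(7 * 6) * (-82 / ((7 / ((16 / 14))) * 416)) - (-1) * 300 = 27177 / 91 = 298.65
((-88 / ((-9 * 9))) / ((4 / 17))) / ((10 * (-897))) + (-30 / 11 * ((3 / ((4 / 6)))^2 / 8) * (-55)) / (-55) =-441424187 / 63938160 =-6.90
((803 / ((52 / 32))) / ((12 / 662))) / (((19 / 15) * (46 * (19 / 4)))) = 10631720 / 107939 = 98.50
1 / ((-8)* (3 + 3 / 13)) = -13 / 336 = -0.04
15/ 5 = 3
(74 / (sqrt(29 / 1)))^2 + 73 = 7593 / 29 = 261.83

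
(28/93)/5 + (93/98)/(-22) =17123/1002540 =0.02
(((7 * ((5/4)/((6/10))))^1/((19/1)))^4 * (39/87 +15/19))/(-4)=-0.11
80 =80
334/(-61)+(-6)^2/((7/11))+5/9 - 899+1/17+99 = -48886508/65331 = -748.29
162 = 162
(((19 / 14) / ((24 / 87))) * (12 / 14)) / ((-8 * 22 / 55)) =-8265 / 6272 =-1.32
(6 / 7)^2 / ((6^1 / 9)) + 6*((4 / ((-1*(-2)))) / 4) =201 / 49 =4.10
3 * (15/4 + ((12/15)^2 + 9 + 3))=4917/100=49.17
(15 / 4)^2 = 225 / 16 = 14.06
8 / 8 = 1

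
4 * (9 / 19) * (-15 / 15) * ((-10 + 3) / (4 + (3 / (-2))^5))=-8064 / 2185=-3.69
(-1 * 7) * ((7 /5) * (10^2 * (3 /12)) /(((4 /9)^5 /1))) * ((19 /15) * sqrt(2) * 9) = -164923857 * sqrt(2) /1024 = -227771.05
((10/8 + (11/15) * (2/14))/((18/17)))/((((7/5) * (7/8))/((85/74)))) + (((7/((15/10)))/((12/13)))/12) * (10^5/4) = 7218828455/685314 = 10533.61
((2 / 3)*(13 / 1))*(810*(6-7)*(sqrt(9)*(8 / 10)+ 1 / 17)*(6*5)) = -8803080 / 17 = -517828.24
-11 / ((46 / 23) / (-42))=231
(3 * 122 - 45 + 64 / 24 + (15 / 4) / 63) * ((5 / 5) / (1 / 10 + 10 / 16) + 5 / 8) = 4214915 / 6496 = 648.85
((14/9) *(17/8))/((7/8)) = 34/9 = 3.78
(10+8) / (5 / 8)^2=1152 / 25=46.08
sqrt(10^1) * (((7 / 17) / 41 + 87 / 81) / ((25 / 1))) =20402 * sqrt(10) / 470475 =0.14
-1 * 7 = -7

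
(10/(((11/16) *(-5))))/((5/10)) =-64/11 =-5.82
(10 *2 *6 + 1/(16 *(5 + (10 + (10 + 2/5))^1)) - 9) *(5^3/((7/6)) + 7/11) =1871897543/156464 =11963.76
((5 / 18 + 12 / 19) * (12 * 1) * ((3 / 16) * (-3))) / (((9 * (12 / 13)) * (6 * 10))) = -4043 / 328320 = -0.01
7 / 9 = 0.78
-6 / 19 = -0.32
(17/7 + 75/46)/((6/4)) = 1307/483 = 2.71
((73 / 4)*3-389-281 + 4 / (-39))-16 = -98491 / 156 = -631.35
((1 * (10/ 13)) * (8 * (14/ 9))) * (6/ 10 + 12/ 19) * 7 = 1568/ 19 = 82.53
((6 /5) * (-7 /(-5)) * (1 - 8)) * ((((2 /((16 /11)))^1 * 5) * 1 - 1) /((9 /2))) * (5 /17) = -2303 /510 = -4.52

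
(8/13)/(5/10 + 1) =0.41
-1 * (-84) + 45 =129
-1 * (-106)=106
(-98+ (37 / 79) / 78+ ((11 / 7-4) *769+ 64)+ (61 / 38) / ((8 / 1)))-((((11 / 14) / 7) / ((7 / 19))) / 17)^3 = -353069212835814228779 / 185692518371999184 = -1901.36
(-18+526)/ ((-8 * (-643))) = 127/ 1286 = 0.10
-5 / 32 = -0.16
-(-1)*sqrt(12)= 2*sqrt(3)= 3.46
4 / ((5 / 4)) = 16 / 5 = 3.20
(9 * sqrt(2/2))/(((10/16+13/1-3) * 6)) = 12/85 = 0.14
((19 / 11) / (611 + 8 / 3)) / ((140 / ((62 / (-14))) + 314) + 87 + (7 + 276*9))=1767 / 1795696672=0.00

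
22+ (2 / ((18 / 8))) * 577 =534.89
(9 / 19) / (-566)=-9 / 10754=-0.00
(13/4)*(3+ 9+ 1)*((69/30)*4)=3887/10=388.70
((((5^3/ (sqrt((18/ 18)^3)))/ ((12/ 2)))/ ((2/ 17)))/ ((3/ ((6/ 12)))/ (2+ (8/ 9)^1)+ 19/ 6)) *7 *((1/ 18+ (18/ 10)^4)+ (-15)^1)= -77391769/ 73620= -1051.23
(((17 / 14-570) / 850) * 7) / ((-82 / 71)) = 565373 / 139400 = 4.06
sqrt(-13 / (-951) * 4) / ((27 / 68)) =0.59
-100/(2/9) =-450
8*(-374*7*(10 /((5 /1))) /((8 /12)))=-62832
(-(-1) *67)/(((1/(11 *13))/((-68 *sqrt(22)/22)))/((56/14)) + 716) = 118456 *sqrt(22)/35254393427967 + 3298944636416/35254393427967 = 0.09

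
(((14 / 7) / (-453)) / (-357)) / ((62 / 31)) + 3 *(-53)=-25713638 / 161721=-159.00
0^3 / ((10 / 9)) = 0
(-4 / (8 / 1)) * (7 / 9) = -7 / 18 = -0.39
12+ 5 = 17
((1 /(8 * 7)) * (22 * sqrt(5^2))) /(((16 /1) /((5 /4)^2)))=1375 /7168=0.19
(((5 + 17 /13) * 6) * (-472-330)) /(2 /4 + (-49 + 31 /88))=630.41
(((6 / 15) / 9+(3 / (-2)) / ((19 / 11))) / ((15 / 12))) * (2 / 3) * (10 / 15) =-11272 / 38475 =-0.29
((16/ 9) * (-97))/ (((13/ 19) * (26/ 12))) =-58976/ 507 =-116.32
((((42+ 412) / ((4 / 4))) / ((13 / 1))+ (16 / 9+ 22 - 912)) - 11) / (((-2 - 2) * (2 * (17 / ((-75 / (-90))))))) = 505615 / 95472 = 5.30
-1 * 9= -9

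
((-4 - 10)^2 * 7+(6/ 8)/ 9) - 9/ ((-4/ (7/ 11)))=1373.52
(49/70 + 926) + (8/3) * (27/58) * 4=270183/290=931.67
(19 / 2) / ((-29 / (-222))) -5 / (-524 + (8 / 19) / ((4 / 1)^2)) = 41997809 / 577419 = 72.73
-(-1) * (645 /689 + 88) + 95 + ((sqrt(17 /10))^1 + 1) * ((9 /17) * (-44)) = 1881600 /11713 - 198 * sqrt(170) /85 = 130.27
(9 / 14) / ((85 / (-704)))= -3168 / 595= -5.32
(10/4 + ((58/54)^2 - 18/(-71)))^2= 163588700521/10715976324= 15.27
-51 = -51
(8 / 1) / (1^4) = 8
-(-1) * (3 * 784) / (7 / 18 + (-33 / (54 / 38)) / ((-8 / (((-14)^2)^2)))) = 672 / 31861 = 0.02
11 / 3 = 3.67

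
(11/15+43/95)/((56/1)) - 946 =-7548911/7980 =-945.98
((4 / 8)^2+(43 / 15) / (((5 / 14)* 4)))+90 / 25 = 1757 / 300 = 5.86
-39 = -39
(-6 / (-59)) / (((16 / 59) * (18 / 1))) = 1 / 48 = 0.02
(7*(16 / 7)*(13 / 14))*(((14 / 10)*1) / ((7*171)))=104 / 5985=0.02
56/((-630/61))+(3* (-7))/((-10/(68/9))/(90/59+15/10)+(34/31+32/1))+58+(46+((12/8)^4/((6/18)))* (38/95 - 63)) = -83840591335/98311824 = -852.80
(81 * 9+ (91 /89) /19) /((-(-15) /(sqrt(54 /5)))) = 246566 * sqrt(30) /8455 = 159.73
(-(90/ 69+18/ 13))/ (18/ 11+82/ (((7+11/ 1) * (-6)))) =-477576/ 155779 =-3.07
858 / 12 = 143 / 2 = 71.50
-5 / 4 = -1.25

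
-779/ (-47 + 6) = 19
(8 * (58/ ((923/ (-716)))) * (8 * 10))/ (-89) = 26577920/ 82147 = 323.54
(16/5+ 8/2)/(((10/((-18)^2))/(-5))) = -5832/5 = -1166.40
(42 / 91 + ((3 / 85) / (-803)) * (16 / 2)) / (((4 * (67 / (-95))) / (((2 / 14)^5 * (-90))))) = 174940695 / 199835582947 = 0.00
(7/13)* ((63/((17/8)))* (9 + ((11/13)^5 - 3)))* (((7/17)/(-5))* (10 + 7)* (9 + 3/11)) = -353964162384/265474495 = -1333.33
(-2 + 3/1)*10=10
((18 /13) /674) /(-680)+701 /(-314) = -1044168953 /467715560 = -2.23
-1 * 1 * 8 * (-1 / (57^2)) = 8 / 3249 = 0.00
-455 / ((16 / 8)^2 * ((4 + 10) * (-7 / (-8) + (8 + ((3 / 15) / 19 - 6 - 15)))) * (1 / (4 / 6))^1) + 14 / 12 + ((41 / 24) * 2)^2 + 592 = 267498293 / 441936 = 605.29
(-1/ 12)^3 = -1/ 1728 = -0.00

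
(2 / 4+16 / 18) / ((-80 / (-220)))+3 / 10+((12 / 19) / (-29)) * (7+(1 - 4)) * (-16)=1093613 / 198360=5.51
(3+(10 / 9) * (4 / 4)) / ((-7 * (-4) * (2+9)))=37 / 2772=0.01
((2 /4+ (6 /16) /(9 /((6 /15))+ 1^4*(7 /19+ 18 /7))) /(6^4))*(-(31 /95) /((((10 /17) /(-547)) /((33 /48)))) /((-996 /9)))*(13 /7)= -0.00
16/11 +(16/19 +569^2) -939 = 67470278/209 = 322824.30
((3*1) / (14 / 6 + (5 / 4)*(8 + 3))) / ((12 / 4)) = 12 / 193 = 0.06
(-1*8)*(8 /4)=-16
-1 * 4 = -4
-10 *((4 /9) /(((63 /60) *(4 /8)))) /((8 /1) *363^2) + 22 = 547895302 /24904341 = 22.00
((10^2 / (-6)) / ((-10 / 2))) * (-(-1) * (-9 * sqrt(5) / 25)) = -6 * sqrt(5) / 5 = -2.68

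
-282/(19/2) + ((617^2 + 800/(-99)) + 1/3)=716005600/1881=380651.57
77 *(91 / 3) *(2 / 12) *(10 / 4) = 35035 / 36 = 973.19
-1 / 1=-1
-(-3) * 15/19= 45/19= 2.37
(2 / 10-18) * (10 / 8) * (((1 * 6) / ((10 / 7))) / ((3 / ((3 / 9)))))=-623 / 60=-10.38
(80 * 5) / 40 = 10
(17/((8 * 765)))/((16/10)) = 1/576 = 0.00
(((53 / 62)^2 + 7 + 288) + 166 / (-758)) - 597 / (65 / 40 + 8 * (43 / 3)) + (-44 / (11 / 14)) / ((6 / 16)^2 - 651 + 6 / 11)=77245419876946495 / 265937814329148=290.46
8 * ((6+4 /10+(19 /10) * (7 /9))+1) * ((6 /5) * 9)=19176 /25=767.04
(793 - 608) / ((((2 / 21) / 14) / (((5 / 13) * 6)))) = 62757.69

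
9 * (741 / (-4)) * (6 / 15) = -6669 / 10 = -666.90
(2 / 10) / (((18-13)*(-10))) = -1 / 250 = -0.00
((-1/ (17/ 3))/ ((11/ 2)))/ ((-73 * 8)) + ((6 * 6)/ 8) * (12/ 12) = 245721/ 54604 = 4.50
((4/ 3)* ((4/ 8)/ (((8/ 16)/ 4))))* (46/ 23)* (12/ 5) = 25.60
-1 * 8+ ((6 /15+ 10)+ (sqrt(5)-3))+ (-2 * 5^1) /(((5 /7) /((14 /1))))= -983 /5+ sqrt(5)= -194.36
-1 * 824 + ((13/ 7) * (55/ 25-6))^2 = -948391/ 1225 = -774.20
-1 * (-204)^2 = -41616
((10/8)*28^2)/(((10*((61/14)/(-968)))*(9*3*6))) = -664048/4941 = -134.40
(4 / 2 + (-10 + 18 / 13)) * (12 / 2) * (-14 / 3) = 2408 / 13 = 185.23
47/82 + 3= 293/82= 3.57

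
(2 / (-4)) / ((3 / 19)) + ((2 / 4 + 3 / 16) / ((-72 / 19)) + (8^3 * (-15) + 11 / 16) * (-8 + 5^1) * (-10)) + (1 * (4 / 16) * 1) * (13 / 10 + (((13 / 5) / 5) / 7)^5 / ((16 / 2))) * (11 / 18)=-43560439750357065929 / 189078750000000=-230382.52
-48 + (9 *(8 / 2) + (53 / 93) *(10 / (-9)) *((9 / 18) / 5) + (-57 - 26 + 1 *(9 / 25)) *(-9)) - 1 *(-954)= 35273203 / 20925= 1685.70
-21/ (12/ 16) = -28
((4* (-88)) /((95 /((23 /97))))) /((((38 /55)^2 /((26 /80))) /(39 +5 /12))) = -188239337 /7983876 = -23.58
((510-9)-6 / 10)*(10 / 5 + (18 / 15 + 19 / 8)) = 278973 / 100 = 2789.73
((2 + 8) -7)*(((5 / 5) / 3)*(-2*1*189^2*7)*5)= -2500470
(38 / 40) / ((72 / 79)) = 1.04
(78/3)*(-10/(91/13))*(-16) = 4160/7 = 594.29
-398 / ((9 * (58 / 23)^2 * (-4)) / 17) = 1789607 / 60552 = 29.55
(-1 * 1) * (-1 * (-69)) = -69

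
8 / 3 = 2.67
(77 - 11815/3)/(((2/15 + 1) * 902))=-28960/7667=-3.78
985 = 985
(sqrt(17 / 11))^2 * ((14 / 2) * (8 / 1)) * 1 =86.55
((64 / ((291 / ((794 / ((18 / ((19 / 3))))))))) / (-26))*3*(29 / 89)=-6999904 / 3030183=-2.31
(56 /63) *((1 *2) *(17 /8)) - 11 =-65 /9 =-7.22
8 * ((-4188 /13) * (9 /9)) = -33504 /13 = -2577.23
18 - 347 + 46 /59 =-19365 /59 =-328.22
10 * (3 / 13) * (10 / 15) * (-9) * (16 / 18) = -160 / 13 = -12.31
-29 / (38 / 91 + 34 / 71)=-187369 / 5792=-32.35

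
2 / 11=0.18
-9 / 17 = -0.53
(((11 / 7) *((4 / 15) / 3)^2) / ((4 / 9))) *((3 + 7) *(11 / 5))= 968 / 1575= 0.61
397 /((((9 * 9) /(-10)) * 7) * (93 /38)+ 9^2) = -150860 /21951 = -6.87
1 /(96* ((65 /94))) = 0.02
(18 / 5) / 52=9 / 130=0.07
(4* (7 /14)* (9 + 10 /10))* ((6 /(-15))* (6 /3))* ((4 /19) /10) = -32 /95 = -0.34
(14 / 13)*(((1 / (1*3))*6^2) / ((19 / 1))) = 168 / 247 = 0.68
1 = 1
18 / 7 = 2.57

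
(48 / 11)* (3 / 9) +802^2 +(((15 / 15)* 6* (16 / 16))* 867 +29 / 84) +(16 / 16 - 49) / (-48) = 599129731 / 924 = 648408.80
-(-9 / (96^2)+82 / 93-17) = 1535069 / 95232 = 16.12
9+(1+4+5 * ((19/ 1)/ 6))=179/ 6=29.83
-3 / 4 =-0.75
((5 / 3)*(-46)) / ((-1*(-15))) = -5.11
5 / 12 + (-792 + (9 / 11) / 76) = -496316 / 627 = -791.57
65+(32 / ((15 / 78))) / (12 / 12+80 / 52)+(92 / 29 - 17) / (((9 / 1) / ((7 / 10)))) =3717257 / 28710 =129.48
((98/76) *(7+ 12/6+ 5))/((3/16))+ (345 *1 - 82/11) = 272009/627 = 433.83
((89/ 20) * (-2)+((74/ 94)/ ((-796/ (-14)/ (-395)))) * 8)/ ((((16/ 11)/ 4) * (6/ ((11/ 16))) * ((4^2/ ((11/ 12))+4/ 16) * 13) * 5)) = -2184888409/ 151548529600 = -0.01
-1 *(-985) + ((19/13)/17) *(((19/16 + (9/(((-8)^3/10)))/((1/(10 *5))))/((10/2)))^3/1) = 57047314460977/57933824000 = 984.70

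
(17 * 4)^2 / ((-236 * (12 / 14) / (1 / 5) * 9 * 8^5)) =-2023 / 130498560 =-0.00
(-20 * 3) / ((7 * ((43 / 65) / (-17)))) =66300 / 301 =220.27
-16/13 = -1.23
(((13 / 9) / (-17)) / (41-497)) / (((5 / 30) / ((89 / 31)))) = 1157 / 360468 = 0.00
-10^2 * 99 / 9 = -1100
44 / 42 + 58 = 1240 / 21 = 59.05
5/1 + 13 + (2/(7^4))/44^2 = 18.00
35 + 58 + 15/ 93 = 2888/ 31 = 93.16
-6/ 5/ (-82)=3/ 205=0.01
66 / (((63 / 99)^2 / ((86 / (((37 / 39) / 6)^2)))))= 37606201776 / 67081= 560608.84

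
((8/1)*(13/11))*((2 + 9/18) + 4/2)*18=8424/11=765.82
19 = 19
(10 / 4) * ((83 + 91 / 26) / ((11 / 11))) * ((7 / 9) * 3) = 6055 / 12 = 504.58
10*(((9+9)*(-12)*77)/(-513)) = 6160/19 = 324.21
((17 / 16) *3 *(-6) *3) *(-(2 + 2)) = 459 / 2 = 229.50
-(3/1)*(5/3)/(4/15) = -75/4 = -18.75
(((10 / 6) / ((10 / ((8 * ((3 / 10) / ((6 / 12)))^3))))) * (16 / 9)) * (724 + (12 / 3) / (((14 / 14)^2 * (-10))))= 231552 / 625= 370.48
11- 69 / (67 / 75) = -4438 / 67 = -66.24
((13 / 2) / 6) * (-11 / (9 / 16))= -572 / 27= -21.19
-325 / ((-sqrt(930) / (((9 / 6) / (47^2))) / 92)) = 0.67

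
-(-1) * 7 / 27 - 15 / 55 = -4 / 297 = -0.01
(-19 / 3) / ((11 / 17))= -323 / 33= -9.79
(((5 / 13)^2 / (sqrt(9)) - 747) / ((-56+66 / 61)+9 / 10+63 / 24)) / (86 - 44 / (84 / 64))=3234132160 / 11677029481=0.28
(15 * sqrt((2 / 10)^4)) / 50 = 3 / 250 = 0.01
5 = 5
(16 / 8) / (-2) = -1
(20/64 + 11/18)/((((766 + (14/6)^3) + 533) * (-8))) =-21/238592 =-0.00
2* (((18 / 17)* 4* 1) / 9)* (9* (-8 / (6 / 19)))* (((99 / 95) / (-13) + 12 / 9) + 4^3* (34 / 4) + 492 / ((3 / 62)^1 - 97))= -769931678272 / 6642155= -115915.95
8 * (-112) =-896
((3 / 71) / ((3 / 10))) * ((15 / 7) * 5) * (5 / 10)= 0.75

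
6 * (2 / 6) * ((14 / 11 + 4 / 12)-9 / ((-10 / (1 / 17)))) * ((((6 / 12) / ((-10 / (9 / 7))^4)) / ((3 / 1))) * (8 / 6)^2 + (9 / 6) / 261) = 7081538081 / 366205021875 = 0.02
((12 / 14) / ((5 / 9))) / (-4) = -27 / 70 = -0.39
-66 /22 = -3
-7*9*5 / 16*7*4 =-2205 / 4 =-551.25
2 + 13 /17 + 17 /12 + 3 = 1465 /204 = 7.18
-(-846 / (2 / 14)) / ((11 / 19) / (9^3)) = 82025622 / 11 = 7456874.73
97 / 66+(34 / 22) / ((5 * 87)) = 14099 / 9570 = 1.47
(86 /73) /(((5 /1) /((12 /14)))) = 516 /2555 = 0.20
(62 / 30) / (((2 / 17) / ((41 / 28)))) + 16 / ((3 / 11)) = 23629 / 280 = 84.39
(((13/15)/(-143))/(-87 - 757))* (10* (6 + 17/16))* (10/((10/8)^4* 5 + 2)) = 9040/25324431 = 0.00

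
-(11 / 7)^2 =-121 / 49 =-2.47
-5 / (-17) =5 / 17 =0.29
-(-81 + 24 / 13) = 1029 / 13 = 79.15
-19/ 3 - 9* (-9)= 224/ 3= 74.67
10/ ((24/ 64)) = 80/ 3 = 26.67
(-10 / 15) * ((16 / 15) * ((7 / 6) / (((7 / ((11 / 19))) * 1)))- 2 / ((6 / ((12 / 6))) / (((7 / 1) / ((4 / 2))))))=3814 / 2565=1.49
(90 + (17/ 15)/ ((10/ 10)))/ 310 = 1367/ 4650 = 0.29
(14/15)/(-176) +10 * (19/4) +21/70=63089/1320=47.79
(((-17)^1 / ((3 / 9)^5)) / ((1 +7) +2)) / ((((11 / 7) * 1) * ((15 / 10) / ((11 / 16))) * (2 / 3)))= -28917 / 160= -180.73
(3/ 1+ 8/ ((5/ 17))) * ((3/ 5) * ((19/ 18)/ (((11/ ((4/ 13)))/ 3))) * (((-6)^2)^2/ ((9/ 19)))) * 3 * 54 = 2543265216/ 3575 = 711402.86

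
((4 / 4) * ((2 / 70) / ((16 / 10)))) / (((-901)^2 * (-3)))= -1 / 136382568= -0.00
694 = 694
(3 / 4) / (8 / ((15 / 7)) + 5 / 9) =0.17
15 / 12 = 5 / 4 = 1.25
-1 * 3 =-3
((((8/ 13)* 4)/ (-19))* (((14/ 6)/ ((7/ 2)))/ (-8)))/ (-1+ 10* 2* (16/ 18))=24/ 37297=0.00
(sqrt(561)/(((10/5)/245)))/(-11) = -245 * sqrt(561)/22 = -263.77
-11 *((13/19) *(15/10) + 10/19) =-649/38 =-17.08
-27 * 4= -108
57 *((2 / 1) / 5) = 114 / 5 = 22.80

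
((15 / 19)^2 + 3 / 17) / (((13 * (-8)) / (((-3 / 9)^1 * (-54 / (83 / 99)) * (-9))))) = 9839313 / 6621823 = 1.49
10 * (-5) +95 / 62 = -3005 / 62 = -48.47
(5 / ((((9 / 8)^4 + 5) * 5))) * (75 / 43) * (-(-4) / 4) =307200 / 1162763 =0.26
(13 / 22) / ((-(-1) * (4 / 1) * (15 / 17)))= 221 / 1320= 0.17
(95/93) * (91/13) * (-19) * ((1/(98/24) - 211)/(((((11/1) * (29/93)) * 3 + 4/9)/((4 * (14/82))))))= 44736564/24559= 1821.60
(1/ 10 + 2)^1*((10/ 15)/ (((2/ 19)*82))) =133/ 820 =0.16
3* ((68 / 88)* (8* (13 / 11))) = 21.92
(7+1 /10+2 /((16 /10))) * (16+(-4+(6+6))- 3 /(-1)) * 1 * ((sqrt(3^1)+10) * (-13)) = -58617 /2- 58617 * sqrt(3) /20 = -34384.88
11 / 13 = 0.85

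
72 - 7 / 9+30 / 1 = 911 / 9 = 101.22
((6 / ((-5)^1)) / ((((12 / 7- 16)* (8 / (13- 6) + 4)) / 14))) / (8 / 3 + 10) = 343 / 19000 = 0.02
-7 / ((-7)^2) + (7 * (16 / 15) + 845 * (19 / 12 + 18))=6953201 / 420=16555.24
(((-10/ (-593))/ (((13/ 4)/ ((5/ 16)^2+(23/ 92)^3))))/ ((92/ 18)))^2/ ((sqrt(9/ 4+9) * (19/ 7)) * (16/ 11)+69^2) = 10097235225/ 3634862470236582547456-830508525 * sqrt(5)/ 240355280844394020950528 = 0.00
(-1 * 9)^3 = -729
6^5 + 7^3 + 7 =8126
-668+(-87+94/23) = -17271/23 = -750.91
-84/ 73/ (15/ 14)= -392/ 365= -1.07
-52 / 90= -0.58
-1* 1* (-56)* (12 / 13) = 672 / 13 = 51.69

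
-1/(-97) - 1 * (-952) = 92345/97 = 952.01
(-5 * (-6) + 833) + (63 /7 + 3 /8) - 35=837.38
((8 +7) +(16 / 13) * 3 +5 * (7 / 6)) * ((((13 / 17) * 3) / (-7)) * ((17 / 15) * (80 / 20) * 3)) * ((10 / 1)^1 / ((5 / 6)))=-45912 / 35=-1311.77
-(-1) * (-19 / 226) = -19 / 226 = -0.08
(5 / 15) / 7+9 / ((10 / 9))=1711 / 210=8.15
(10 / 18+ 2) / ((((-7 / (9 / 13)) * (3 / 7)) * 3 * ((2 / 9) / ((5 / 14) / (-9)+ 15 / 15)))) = -2783 / 3276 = -0.85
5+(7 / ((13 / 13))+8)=20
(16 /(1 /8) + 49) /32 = 177 /32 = 5.53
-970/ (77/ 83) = -80510/ 77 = -1045.58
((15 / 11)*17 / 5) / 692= 51 / 7612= 0.01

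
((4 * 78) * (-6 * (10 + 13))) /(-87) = 14352 /29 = 494.90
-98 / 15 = -6.53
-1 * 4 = -4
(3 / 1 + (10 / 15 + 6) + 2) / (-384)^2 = 35 / 442368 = 0.00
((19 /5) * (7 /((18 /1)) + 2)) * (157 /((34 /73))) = 9363637 /3060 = 3060.01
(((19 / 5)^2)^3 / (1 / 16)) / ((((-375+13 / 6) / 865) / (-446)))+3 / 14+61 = 4878680410815737 / 97868750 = 49849215.51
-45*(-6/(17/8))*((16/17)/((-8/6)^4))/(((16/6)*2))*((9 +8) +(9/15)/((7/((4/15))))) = 120.77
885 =885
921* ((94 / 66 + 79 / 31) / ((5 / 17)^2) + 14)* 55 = 470491622 / 155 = 3035429.82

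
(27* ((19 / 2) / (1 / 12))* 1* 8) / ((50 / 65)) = 160056 / 5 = 32011.20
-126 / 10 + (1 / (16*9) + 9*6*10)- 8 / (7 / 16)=2565971 / 5040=509.12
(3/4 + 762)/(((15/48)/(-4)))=-48816/5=-9763.20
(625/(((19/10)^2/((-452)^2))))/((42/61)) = 389454500000/7581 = 51372444.27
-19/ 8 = -2.38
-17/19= -0.89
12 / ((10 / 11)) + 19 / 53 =3593 / 265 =13.56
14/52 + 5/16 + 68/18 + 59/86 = 406147/80496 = 5.05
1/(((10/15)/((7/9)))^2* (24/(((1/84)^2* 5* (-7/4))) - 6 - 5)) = -245/3485628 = -0.00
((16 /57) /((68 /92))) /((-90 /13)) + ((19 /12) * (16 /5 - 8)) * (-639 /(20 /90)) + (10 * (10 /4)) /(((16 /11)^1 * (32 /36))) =122083289671 /5581440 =21873.08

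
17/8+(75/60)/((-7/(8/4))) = 99/56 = 1.77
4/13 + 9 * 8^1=940/13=72.31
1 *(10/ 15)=2/ 3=0.67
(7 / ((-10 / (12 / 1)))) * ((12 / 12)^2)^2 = -42 / 5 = -8.40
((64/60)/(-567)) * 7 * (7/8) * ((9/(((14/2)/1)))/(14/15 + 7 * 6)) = -1/2898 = -0.00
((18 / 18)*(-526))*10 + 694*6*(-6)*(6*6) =-904684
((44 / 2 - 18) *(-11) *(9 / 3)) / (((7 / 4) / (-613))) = 323664 / 7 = 46237.71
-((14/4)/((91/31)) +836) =-21767/26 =-837.19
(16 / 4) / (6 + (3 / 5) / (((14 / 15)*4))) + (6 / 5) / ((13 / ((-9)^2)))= 36446 / 4485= 8.13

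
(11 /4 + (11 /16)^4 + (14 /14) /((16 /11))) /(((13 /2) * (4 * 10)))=239921 /17039360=0.01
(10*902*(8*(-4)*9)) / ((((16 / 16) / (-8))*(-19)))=-20782080 / 19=-1093793.68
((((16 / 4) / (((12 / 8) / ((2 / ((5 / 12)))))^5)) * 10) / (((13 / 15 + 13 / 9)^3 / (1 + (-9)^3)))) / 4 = -167215104 / 845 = -197887.70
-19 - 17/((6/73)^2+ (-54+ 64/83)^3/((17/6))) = -19.00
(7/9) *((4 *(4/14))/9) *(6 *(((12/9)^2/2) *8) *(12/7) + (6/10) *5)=4264/567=7.52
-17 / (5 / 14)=-238 / 5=-47.60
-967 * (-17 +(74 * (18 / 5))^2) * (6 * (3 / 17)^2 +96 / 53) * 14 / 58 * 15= -1102444533783558 / 2220965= -496380867.68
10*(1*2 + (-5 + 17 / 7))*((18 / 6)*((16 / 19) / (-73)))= 1920 / 9709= 0.20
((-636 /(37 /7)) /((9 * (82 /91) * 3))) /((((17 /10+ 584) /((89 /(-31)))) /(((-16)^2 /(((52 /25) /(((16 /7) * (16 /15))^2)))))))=395690639360 /22310408259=17.74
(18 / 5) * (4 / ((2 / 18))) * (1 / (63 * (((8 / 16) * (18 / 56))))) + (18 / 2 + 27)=48.80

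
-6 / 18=-1 / 3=-0.33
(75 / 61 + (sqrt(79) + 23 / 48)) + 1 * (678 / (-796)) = 499301 / 582672 + sqrt(79) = 9.75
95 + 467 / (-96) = 8653 / 96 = 90.14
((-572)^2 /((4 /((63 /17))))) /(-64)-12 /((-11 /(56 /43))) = -609176967 /128656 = -4734.93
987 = 987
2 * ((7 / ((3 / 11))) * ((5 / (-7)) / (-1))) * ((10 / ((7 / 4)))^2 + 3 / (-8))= 1183.53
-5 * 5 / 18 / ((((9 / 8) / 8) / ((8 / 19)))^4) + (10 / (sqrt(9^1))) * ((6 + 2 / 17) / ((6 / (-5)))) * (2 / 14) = -104443315455400 / 915743642751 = -114.05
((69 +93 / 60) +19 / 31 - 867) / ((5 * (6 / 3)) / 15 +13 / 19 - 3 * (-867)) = -28124883 / 91967080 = -0.31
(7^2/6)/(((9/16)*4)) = 98/27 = 3.63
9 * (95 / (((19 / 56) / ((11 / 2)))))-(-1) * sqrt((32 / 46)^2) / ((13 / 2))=4144172 / 299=13860.11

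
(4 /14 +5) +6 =79 /7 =11.29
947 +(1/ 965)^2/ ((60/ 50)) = 947.00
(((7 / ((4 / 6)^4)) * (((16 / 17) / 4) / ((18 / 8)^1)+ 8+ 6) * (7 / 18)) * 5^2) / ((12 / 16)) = 1321775 / 204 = 6479.29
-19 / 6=-3.17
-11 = -11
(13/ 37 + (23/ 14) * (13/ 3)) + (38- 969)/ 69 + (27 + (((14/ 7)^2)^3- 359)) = -9794107/ 35742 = -274.02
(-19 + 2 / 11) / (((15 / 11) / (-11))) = 151.80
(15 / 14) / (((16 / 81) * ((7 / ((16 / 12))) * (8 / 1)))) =405 / 3136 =0.13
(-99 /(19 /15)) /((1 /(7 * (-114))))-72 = 62298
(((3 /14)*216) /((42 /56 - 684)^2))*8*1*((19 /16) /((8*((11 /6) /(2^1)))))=8208 /63903917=0.00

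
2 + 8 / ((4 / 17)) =36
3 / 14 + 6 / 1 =87 / 14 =6.21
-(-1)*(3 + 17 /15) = 62 /15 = 4.13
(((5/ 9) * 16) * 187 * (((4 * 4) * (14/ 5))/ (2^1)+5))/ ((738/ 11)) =2254472/ 3321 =678.85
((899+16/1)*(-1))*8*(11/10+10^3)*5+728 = -36639532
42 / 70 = 3 / 5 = 0.60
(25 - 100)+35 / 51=-3790 / 51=-74.31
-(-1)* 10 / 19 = 0.53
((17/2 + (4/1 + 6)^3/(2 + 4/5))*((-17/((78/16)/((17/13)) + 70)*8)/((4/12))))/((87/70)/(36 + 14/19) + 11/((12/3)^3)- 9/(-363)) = -1919176781998080/218625228631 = -8778.39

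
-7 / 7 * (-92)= 92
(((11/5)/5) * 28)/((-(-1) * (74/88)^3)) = 26236672/1266325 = 20.72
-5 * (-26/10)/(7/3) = 39/7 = 5.57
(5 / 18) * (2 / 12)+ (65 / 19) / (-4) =-415 / 513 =-0.81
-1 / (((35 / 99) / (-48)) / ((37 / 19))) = 175824 / 665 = 264.40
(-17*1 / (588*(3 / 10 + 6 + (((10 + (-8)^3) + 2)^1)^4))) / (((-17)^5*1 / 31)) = 155 / 15346983751546975962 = 0.00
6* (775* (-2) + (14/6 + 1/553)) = -5135152/553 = -9285.99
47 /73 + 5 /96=4877 /7008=0.70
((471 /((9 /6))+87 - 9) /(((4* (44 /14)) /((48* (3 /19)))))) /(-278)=-24696 /29051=-0.85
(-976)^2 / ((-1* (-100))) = 238144 / 25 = 9525.76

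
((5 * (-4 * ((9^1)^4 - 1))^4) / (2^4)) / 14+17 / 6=444453774950400119 / 42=10582232736914288.55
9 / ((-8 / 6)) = -27 / 4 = -6.75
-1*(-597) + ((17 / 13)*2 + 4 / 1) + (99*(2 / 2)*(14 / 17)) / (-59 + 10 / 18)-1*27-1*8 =32968551 / 58123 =567.22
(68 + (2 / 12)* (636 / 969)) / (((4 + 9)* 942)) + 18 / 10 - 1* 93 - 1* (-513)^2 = -7809859816292 / 29665935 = -263260.19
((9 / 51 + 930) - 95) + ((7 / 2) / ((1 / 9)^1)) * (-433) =-435347 / 34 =-12804.32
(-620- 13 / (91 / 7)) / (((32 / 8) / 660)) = -102465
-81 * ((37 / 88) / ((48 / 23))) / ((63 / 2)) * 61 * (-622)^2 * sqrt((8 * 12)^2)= -90375908958 / 77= -1173713103.35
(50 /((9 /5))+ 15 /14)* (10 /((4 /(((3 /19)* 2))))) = 18175 /798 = 22.78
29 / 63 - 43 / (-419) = 14860 / 26397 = 0.56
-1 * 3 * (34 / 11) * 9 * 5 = -4590 / 11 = -417.27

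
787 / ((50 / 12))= 4722 / 25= 188.88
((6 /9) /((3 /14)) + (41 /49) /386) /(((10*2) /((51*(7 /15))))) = 9009337 /2431800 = 3.70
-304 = -304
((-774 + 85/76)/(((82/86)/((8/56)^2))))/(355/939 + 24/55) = -130443753165/6422041724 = -20.31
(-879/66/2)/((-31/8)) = 586/341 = 1.72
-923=-923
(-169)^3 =-4826809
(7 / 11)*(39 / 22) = 273 / 242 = 1.13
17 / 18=0.94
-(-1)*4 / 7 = 4 / 7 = 0.57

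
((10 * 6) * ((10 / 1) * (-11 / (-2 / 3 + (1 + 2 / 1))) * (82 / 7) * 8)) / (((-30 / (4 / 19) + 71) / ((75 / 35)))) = 35424000 / 4459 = 7944.38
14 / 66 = 7 / 33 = 0.21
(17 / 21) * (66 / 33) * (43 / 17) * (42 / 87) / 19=172 / 1653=0.10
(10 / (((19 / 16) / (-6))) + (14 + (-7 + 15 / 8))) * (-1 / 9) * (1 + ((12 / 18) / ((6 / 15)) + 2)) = 44317 / 2052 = 21.60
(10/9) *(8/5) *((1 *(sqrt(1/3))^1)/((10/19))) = 152 *sqrt(3)/135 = 1.95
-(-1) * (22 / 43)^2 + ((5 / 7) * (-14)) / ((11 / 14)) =-253536 / 20339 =-12.47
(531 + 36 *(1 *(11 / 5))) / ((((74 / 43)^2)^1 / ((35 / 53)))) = 39489093 / 290228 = 136.06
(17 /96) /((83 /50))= 425 /3984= 0.11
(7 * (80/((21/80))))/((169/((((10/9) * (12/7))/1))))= 256000/10647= 24.04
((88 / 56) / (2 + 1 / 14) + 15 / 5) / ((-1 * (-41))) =109 / 1189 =0.09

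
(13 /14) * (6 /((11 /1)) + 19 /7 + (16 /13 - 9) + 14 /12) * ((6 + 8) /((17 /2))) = -1181 /231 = -5.11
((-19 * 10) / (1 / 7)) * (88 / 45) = -23408 / 9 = -2600.89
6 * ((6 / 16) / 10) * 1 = 9 / 40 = 0.22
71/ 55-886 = -48659/ 55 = -884.71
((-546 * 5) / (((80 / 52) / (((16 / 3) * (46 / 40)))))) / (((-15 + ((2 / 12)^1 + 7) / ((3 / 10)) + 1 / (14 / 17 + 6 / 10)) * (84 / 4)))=-54.03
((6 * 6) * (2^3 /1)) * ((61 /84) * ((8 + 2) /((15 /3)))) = 2928 /7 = 418.29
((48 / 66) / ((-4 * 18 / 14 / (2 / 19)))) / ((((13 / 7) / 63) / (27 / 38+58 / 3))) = -10.12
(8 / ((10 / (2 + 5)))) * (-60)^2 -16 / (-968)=2439362 / 121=20160.02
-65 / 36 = -1.81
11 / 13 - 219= -2836 / 13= -218.15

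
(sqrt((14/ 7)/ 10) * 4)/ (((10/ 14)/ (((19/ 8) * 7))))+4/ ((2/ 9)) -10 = 49.64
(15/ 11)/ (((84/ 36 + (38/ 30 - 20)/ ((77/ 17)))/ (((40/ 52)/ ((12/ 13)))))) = -875/ 1388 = -0.63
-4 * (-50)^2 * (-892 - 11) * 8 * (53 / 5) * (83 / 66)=10592792000 / 11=962981090.91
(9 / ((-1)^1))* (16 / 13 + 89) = -10557 / 13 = -812.08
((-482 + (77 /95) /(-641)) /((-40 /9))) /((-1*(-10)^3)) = 264163203 /2435800000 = 0.11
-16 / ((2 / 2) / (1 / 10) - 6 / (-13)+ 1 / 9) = -1872 / 1237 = -1.51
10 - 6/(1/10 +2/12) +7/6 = -34/3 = -11.33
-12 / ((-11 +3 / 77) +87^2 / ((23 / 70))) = -10626 / 20388749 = -0.00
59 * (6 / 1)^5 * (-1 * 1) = -458784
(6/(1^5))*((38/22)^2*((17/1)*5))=184110/121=1521.57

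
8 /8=1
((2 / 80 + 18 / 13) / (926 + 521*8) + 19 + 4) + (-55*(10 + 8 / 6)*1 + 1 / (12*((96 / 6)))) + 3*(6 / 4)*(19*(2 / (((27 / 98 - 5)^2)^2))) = -599.98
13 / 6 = 2.17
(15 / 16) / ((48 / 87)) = 435 / 256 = 1.70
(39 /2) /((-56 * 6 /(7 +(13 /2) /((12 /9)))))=-1235 /1792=-0.69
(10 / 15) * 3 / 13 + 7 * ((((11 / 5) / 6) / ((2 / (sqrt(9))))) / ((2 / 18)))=9049 / 260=34.80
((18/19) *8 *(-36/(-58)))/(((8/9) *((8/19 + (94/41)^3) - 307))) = -66991212/3728276047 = -0.02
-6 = -6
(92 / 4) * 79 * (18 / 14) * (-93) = -1520829 / 7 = -217261.29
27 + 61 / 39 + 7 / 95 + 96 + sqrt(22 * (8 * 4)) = 8 * sqrt(11) + 461783 / 3705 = 151.17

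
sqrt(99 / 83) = 3 * sqrt(913) / 83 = 1.09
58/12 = 29/6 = 4.83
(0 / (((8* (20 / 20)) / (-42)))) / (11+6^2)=0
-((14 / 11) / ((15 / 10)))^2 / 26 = -392 / 14157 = -0.03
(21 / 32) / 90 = 7 / 960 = 0.01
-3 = -3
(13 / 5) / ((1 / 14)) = 182 / 5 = 36.40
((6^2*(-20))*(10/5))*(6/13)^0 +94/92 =-66193/46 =-1438.98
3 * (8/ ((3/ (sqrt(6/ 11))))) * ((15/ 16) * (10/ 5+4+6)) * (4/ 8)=45 * sqrt(66)/ 11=33.23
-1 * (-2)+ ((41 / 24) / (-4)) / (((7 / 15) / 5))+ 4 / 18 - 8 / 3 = -10121 / 2016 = -5.02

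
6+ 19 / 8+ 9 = 139 / 8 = 17.38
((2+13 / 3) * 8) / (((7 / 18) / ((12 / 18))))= 608 / 7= 86.86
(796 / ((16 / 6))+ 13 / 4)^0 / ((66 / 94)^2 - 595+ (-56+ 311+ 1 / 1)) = -2209 / 747762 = -0.00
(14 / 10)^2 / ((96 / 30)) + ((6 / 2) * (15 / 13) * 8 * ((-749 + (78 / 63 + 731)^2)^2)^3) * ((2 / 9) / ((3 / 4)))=4436665613239265007546069696425068332429712748659870951 / 22950181835526319920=193317231429139057963619100000000000.00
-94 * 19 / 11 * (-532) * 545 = 517832840 / 11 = 47075712.73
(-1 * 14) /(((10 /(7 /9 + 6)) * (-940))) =427 /42300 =0.01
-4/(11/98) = -392/11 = -35.64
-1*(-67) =67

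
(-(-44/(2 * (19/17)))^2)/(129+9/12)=-559504/187359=-2.99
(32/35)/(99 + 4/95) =0.01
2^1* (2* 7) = 28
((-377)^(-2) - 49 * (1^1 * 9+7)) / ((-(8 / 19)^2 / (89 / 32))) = 3580106678415 / 291080192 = 12299.38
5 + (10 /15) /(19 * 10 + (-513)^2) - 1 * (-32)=29232851 /790077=37.00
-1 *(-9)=9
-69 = -69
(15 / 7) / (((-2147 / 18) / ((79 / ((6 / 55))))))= -13.01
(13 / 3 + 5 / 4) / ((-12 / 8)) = -67 / 18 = -3.72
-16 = -16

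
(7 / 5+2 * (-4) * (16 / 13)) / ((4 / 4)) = -549 / 65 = -8.45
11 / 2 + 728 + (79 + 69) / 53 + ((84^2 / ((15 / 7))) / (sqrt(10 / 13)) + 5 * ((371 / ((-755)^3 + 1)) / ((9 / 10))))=151150496807701 / 205285952898 + 8232 * sqrt(130) / 25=4490.66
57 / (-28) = -57 / 28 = -2.04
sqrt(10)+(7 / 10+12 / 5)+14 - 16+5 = sqrt(10)+61 / 10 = 9.26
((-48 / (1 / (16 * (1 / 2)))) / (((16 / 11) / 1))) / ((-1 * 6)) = 44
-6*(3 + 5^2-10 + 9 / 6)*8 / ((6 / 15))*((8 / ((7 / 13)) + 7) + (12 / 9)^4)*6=-7376200 / 21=-351247.62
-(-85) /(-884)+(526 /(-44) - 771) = -447905 /572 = -783.05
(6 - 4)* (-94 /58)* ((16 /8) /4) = -47 /29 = -1.62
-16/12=-4/3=-1.33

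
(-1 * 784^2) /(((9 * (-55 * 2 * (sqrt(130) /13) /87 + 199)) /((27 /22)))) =-18053371469952 /42861484567 - 802126080 * sqrt(130) /3896498597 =-423.55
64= 64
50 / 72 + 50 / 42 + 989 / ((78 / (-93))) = -3856859 / 3276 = -1177.31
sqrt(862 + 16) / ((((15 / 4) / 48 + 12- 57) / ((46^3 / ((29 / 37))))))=-10021376 * sqrt(878) / 3625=-81915.60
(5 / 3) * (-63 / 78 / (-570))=7 / 2964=0.00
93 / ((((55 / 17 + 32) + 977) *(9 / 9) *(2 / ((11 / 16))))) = 5797 / 183552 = 0.03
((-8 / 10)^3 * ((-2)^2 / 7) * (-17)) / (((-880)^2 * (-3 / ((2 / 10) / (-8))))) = 17 / 317625000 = 0.00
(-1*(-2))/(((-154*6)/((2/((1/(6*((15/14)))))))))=-15/539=-0.03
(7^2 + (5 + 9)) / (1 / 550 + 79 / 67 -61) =-2321550 / 2204333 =-1.05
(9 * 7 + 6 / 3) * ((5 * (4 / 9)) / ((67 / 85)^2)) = 232.48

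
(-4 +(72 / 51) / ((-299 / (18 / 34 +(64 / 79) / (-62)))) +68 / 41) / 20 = -5084181198 / 43382210495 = -0.12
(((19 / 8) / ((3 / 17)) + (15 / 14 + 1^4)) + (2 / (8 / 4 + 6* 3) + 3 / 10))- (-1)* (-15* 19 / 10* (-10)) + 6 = 257821 / 840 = 306.93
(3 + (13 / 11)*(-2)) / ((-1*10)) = -7 / 110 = -0.06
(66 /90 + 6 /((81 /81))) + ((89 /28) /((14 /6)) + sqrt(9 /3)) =sqrt(3) + 23801 /2940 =9.83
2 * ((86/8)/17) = 43/34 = 1.26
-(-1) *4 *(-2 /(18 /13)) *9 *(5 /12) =-65 /3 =-21.67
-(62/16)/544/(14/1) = -31/60928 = -0.00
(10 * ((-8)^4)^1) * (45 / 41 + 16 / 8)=5201920 / 41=126876.10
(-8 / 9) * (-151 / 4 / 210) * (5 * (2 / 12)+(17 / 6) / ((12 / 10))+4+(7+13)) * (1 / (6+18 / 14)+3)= 1182632 / 86751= 13.63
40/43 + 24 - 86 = -2626/43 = -61.07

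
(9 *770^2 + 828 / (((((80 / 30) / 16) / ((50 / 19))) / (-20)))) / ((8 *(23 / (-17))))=-409776075 / 874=-468851.34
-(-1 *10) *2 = 20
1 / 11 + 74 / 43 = 857 / 473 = 1.81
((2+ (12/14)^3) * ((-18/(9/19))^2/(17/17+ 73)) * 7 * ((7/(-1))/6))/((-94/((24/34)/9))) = 651244/1862469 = 0.35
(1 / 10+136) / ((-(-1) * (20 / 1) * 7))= 1361 / 1400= 0.97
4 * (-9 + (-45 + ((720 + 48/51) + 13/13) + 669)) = 90912/17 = 5347.76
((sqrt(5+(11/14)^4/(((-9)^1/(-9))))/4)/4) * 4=3 * sqrt(22969)/784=0.58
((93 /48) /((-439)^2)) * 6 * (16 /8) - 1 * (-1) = 770977 /770884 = 1.00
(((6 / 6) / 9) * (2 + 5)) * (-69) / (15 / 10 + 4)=-322 / 33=-9.76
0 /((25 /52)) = 0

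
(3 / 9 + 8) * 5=125 / 3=41.67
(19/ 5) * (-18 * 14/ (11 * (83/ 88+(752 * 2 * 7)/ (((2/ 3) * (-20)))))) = 38304/ 347009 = 0.11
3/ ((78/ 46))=23/ 13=1.77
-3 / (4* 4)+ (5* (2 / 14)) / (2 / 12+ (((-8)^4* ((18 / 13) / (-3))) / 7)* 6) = -532035 / 2830864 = -0.19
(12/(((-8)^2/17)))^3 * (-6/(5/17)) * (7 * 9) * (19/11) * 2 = -8097945597/56320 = -143784.55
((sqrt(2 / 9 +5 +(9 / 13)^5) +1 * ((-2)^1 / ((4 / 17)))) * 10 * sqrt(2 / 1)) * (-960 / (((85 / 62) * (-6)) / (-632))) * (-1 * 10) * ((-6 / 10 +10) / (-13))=-2357309440 * sqrt(116884378) / 1456611 +589327360 * sqrt(2) / 13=46613862.44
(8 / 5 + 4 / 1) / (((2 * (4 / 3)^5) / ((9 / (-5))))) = -1.20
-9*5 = -45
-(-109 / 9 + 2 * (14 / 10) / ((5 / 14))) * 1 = 961 / 225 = 4.27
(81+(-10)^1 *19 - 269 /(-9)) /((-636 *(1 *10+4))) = 89 /10017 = 0.01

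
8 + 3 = 11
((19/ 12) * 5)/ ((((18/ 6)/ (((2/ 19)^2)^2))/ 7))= 140/ 61731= 0.00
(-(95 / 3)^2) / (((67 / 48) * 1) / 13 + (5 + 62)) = -75088 / 5025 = -14.94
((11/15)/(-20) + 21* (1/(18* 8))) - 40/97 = -35293/116400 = -0.30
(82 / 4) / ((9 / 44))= 902 / 9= 100.22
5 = 5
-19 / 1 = -19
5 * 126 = 630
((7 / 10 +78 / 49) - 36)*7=-16517 / 70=-235.96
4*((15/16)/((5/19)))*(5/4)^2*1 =1425/64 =22.27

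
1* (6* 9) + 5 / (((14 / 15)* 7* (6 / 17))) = 11009 / 196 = 56.17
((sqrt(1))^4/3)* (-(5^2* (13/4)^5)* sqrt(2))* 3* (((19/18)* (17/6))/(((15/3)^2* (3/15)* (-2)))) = 599638195* sqrt(2)/221184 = 3833.99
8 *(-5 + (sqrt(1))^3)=-32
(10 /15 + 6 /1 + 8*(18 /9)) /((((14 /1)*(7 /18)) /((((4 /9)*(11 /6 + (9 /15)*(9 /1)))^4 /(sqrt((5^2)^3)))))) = 49234751552 /13839609375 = 3.56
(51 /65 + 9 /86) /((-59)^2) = 4971 /19458790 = 0.00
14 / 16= 7 / 8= 0.88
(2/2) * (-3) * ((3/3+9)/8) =-15/4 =-3.75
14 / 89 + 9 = 815 / 89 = 9.16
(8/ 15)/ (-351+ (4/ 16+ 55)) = -32/ 17745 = -0.00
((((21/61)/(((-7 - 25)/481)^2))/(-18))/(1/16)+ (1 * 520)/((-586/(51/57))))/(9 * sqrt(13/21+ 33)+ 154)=-4915378639171/9581243452800+ 9119440889 * sqrt(14826)/6387495635200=-0.34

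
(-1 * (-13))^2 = 169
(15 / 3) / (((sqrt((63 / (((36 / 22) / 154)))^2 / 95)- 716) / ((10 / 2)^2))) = -8502500 / 13549279- 741125 * sqrt(95) / 13549279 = -1.16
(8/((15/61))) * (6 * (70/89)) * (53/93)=724192/8277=87.49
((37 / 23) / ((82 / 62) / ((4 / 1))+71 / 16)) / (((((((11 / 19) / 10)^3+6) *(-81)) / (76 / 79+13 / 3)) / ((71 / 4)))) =-560810688532000 / 8595050655682953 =-0.07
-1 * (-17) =17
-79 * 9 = -711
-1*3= -3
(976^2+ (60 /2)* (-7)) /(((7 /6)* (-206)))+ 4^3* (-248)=-14300810 /721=-19834.69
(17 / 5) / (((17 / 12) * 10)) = 6 / 25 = 0.24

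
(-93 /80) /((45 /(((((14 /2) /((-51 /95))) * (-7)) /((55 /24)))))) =-28861 /28050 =-1.03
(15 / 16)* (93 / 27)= 155 / 48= 3.23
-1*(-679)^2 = -461041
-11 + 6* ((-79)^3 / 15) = -986133 / 5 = -197226.60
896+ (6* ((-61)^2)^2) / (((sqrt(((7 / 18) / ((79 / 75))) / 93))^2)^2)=161433317211985304 / 30625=5271291990595.44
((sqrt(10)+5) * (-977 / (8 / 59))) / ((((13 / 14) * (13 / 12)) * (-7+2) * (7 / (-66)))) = -11413314 / 169-11413314 * sqrt(10) / 845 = -110246.91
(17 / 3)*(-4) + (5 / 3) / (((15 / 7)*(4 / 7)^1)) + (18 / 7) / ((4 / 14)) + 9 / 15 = -2107 / 180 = -11.71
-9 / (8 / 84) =-189 / 2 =-94.50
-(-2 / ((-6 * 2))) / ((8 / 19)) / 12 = -19 / 576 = -0.03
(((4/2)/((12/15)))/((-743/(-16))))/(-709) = -40/526787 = -0.00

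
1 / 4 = 0.25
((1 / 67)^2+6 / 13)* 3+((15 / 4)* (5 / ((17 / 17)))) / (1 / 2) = 4538457 / 116714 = 38.89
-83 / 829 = -0.10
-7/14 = -1/2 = -0.50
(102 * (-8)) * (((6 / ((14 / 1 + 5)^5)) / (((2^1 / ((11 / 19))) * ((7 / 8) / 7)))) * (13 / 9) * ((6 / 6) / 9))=-311168 / 423412929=-0.00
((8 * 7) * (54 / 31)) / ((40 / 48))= 18144 / 155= 117.06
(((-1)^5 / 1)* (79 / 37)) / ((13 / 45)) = -3555 / 481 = -7.39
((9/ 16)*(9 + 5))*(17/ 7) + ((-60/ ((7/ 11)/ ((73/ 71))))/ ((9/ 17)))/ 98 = 10085947/ 584472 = 17.26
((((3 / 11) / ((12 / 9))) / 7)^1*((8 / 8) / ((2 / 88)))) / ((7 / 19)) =171 / 49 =3.49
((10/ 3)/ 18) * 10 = 1.85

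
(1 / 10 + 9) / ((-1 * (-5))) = 91 / 50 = 1.82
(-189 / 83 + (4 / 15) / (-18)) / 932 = -25681 / 10443060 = -0.00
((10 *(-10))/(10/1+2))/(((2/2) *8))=-25/24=-1.04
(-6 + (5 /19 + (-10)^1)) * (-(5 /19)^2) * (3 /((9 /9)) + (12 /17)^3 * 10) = 7.10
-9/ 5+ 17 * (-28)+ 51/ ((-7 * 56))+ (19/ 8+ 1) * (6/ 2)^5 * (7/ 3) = 1406981/ 980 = 1435.69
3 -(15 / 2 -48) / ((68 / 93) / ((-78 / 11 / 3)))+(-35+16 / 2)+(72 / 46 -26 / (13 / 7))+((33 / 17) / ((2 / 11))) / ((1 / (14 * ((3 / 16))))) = -9588145 / 68816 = -139.33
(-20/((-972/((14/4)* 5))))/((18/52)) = 2275/2187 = 1.04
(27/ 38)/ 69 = 9/ 874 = 0.01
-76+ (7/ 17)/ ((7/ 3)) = -1289/ 17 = -75.82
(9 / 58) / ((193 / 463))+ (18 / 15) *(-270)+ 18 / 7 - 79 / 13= -327.13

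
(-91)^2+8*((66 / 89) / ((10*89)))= 327969269 / 39605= 8281.01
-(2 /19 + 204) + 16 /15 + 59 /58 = -3339413 /16530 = -202.02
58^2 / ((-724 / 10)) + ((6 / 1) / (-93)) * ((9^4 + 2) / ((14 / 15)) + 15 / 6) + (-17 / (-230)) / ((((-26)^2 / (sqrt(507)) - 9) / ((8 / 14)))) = -5561197146852 / 11115980155 + 1768 * sqrt(3) / 1981105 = -500.29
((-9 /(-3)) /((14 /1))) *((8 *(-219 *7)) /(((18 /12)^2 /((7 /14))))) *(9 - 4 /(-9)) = -49640 /9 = -5515.56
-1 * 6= -6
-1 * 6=-6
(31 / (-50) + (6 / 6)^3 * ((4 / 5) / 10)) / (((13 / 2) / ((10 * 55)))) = -594 / 13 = -45.69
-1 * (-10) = 10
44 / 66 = 2 / 3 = 0.67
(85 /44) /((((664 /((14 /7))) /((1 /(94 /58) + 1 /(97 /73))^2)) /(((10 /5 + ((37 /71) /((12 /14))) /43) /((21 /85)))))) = 1974309677375 /22187655463446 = 0.09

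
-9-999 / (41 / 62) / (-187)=-7065 / 7667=-0.92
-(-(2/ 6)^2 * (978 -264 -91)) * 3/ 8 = 623/ 24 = 25.96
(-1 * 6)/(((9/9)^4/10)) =-60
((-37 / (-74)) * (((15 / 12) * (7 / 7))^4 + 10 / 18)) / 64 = 6905 / 294912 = 0.02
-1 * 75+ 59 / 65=-4816 / 65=-74.09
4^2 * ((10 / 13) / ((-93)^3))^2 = 1600 / 109341341002881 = 0.00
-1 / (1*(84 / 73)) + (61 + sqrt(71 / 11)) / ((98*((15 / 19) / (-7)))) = -2683 / 420-19*sqrt(781) / 2310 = -6.62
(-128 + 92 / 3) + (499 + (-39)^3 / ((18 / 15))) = -294185 / 6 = -49030.83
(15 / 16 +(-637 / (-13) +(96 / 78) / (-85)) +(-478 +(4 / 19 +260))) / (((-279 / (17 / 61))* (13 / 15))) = 56389699 / 291456048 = 0.19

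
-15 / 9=-5 / 3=-1.67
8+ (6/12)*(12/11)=94/11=8.55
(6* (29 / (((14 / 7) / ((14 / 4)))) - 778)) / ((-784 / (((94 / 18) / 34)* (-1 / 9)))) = -136723 / 1439424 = -0.09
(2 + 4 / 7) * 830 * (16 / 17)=239040 / 119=2008.74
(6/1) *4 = 24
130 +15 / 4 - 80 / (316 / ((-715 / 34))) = 747105 / 5372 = 139.07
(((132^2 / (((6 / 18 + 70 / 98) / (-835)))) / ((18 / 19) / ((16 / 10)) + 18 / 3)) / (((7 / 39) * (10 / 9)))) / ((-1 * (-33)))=-320112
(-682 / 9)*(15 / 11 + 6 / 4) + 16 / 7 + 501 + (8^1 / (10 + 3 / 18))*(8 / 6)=122692 / 427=287.33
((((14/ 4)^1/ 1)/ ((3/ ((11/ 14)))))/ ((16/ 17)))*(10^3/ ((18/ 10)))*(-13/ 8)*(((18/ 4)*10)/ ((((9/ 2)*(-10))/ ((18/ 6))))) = 1519375/ 576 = 2637.80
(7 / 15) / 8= 7 / 120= 0.06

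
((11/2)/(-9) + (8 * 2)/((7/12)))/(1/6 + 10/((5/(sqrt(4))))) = 3379/525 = 6.44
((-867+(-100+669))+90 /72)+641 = 344.25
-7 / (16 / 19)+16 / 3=-143 / 48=-2.98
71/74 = 0.96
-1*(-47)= 47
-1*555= -555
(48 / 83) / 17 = 48 / 1411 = 0.03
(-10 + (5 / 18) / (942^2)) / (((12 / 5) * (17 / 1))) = -798627575 / 3258400608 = -0.25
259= 259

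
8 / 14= 4 / 7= 0.57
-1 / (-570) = 1 / 570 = 0.00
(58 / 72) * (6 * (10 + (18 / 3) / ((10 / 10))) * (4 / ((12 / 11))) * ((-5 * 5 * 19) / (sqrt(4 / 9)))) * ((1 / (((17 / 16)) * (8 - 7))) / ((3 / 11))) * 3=-106673600 / 51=-2091639.22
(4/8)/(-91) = -1/182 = -0.01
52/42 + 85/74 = 3709/1554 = 2.39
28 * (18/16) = 63/2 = 31.50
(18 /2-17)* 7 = -56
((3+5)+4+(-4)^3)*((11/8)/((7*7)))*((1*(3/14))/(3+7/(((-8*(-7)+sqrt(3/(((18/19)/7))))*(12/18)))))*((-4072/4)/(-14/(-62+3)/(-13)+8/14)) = 5075239*sqrt(798)/159580260+14398453043/79790130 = 181.35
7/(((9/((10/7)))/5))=5.56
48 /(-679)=-48 /679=-0.07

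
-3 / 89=-0.03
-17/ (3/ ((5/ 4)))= -85/ 12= -7.08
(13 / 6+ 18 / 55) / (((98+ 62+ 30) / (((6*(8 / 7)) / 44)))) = 823 / 402325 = 0.00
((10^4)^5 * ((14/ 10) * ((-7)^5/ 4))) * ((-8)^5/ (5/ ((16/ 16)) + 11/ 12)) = 231307345920000000000000000000/ 71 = 3257849942535211267605634000.00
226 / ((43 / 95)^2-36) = -2039650 / 323051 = -6.31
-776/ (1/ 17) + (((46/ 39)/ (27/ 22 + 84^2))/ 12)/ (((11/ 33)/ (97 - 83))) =-79878888850/ 6055101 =-13192.00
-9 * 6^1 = -54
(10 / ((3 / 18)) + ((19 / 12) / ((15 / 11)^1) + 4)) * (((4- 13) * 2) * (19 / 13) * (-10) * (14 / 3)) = 79997.79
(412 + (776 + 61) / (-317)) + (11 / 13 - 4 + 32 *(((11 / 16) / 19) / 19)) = 406.27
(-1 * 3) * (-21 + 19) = 6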